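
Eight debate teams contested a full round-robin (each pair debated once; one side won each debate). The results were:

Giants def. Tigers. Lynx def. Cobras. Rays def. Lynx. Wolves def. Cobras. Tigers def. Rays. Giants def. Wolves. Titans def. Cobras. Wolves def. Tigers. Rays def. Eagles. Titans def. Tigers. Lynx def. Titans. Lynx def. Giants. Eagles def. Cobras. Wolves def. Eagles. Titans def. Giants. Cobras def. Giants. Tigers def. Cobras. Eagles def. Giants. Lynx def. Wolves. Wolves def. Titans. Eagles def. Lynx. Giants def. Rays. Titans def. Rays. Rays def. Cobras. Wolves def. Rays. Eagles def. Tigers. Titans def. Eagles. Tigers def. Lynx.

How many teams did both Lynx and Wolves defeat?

2

Lynx beat: Giants, Cobras, Wolves, Titans.
Wolves beat: Cobras, Tigers, Rays, Eagles, Titans.
Both beat: Cobras, Titans — 2.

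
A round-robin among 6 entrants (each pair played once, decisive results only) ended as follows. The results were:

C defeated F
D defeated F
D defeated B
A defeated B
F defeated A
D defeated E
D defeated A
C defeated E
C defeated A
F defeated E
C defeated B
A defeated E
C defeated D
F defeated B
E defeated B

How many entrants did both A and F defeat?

2

A beat: B, E.
F beat: A, B, E.
Both beat: B, E — 2.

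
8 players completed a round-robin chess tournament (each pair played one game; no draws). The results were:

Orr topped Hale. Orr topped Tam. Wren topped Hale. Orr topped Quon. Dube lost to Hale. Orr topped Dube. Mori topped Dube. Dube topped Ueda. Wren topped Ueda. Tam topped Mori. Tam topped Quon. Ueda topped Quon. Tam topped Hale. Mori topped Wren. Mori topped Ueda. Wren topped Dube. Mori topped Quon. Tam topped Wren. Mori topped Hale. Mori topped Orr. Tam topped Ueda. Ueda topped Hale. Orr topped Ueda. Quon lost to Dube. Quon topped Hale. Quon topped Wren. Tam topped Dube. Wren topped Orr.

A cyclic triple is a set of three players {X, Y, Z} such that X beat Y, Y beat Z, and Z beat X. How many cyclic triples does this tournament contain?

7

Win totals: Ueda 2, Mori 6, Dube 2, Wren 4, Orr 5, Hale 1, Quon 2, Tam 6.
A player with w wins dominates both others in C(w,2) triples; summing gives 1 + 15 + 1 + 6 + 10 + 0 + 1 + 15 = 49 transitive triples.
Total triples C(8,3) = 56, so cyclic triples = 56 − 49 = 7.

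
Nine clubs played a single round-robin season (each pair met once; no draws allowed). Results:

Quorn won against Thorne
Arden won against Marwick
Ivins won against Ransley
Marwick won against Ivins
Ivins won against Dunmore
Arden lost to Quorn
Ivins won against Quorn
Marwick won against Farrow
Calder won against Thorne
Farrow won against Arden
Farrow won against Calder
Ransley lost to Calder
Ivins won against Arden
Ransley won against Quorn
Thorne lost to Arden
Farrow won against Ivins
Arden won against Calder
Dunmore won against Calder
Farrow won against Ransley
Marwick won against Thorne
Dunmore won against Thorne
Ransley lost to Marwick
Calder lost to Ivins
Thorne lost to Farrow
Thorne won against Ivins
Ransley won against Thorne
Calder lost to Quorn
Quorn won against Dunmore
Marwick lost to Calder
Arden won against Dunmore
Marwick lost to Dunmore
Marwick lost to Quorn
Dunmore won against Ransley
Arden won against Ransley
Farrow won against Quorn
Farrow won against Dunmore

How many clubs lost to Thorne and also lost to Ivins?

0

Thorne beat: Ivins.
Ivins beat: Arden, Quorn, Ransley, Calder, Dunmore.
No one was beaten by both.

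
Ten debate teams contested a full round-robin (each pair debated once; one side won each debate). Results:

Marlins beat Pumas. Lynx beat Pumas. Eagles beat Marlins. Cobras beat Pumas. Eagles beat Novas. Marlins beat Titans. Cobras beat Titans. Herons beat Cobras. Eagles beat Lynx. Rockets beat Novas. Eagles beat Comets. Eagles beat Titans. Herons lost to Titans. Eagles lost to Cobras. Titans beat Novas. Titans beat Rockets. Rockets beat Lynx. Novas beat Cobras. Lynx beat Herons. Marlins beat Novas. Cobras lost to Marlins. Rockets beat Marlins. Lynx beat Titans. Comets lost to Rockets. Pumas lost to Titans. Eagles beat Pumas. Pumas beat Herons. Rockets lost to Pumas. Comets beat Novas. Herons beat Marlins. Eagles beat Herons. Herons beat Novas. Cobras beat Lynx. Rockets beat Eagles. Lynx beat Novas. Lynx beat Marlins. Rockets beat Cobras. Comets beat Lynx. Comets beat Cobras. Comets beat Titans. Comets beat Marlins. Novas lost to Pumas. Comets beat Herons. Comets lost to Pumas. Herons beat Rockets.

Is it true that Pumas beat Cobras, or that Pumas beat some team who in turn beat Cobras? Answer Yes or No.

Pumas did not beat Cobras directly.
Pumas beat Novas, Comets, Herons, Rockets. Of those, Novas beat Cobras.

Yes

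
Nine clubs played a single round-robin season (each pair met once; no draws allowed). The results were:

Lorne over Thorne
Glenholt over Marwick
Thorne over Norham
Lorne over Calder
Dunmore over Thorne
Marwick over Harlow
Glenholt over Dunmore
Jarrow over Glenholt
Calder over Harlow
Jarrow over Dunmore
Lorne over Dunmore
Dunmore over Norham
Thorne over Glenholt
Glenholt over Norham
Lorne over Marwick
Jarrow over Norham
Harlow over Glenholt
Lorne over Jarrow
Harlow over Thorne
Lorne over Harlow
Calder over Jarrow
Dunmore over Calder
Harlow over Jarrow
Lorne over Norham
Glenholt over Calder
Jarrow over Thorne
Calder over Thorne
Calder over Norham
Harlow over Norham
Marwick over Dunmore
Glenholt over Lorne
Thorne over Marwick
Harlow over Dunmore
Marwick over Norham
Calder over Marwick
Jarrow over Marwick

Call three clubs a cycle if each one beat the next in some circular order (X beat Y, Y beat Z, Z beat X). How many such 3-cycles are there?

14

Win totals: Lorne 7, Glenholt 5, Marwick 3, Thorne 3, Norham 0, Jarrow 5, Harlow 5, Calder 5, Dunmore 3.
A club with w wins dominates both others in C(w,2) triples; summing gives 21 + 10 + 3 + 3 + 0 + 10 + 10 + 10 + 3 = 70 transitive triples.
Total triples C(9,3) = 84, so cyclic triples = 84 − 70 = 14.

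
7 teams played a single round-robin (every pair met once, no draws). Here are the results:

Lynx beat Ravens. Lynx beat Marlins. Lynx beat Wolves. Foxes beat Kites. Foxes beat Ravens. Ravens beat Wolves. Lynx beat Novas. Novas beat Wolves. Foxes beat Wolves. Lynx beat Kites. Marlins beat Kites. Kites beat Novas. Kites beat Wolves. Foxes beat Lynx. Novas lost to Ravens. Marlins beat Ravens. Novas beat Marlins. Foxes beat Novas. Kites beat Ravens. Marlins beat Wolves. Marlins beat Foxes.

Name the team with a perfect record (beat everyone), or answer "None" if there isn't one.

Highest win total is Lynx with 5 (out of 6 possible).
Lynx lost to Foxes, so no team went undefeated.

None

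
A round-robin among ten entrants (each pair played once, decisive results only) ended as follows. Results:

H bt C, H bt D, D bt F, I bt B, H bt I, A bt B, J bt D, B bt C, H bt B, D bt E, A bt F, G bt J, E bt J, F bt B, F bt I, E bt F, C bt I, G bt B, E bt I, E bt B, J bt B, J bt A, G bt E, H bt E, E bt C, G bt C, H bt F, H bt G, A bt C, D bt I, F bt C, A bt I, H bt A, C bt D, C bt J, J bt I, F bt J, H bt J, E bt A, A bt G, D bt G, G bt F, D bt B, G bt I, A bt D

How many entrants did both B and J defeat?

B beat: C.
J beat: A, B, D, I.
No one was beaten by both.

0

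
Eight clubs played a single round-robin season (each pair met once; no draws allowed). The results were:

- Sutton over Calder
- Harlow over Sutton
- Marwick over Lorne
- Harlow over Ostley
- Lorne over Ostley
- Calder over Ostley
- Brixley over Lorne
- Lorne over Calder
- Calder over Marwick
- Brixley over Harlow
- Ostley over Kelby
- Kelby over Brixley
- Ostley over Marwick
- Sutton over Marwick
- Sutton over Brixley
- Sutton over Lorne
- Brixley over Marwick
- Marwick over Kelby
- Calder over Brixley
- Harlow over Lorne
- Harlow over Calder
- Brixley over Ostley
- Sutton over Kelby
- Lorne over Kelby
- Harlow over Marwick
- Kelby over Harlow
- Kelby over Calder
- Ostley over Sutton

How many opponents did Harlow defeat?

5

Harlow's results: beat Marwick, Lorne, Calder, Ostley, Sutton; lost to Brixley, Kelby.
That is 5 wins.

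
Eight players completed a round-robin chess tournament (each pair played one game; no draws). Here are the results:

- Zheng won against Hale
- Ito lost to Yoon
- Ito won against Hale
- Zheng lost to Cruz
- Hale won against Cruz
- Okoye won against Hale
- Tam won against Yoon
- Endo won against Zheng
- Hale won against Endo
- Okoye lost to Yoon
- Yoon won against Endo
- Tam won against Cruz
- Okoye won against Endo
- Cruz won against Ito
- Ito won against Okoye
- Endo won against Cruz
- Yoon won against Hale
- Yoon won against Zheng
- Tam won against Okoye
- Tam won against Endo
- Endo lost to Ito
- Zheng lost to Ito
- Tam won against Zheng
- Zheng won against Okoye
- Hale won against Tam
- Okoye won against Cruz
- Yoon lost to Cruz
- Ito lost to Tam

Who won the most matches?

Tam

Win totals: Ito 4, Zheng 2, Cruz 3, Hale 3, Yoon 5, Endo 2, Okoye 3, Tam 6.
Tam leads with 6 wins (next highest: 5).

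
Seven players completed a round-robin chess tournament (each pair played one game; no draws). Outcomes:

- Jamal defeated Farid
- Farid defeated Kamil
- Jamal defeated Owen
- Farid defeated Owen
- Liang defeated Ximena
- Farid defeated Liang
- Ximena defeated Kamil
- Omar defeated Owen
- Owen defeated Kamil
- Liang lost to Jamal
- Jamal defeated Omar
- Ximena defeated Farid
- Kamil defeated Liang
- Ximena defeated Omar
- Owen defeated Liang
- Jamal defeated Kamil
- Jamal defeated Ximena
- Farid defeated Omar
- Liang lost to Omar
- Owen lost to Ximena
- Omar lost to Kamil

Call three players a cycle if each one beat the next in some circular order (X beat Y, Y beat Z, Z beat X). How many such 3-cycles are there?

Win totals: Owen 2, Jamal 6, Farid 4, Omar 2, Kamil 2, Ximena 4, Liang 1.
A player with w wins dominates both others in C(w,2) triples; summing gives 1 + 15 + 6 + 1 + 1 + 6 + 0 = 30 transitive triples.
Total triples C(7,3) = 35, so cyclic triples = 35 − 30 = 5.

5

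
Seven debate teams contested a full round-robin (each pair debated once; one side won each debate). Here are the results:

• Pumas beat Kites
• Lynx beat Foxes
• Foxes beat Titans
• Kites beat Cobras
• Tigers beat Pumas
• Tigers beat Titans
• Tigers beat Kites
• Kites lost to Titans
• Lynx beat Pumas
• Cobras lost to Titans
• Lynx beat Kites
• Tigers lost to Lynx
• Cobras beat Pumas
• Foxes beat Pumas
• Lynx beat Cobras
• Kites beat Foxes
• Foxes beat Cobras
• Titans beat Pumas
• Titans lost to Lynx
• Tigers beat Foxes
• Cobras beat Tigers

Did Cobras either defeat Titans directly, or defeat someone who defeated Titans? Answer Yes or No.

Yes

Cobras did not beat Titans directly.
Cobras beat Pumas, Tigers. Of those, Tigers beat Titans.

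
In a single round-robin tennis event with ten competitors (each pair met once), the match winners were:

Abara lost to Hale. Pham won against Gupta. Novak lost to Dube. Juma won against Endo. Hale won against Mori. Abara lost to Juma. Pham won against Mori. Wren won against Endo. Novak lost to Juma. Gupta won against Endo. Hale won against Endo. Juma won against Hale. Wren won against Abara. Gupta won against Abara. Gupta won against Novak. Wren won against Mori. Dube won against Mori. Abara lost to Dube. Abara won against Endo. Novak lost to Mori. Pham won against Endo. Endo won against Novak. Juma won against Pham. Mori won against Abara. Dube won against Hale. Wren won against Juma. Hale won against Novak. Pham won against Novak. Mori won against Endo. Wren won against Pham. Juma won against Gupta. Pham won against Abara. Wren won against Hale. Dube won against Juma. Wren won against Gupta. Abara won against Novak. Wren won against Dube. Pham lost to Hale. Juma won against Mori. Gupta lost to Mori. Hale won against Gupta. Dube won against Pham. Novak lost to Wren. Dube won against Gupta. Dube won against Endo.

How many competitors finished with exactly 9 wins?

Win totals: Pham 5, Juma 7, Wren 9, Dube 8, Mori 4, Novak 0, Hale 6, Endo 1, Abara 2, Gupta 3.
Exactly 9: Wren — 1 competitor.

1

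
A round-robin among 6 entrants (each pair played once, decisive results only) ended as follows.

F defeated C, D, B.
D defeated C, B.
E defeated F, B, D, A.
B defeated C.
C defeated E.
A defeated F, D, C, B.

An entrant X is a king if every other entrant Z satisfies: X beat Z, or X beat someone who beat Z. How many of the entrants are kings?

3

A reaches everyone (king).
B cannot reach A, D, F in two steps.
C reaches everyone (king).
D cannot reach A, F in two steps.
E reaches everyone (king).
F cannot reach A in two steps.
Kings: A, C, E — 3.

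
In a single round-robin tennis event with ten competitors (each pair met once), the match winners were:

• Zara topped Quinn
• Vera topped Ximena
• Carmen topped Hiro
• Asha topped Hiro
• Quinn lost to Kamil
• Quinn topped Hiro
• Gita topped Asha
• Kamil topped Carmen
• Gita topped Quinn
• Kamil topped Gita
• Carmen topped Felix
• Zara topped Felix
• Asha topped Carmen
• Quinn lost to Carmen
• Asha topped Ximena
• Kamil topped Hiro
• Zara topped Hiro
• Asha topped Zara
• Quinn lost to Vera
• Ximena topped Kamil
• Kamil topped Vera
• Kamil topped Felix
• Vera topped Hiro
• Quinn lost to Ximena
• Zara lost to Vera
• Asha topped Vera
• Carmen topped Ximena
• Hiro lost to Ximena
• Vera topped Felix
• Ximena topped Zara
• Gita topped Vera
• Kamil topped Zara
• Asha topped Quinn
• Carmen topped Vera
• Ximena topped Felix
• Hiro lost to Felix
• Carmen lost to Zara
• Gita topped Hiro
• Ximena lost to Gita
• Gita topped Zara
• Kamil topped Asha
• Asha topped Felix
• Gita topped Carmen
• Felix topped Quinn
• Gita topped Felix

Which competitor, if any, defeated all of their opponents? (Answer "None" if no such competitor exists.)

None

Highest win total is Kamil with 8 (out of 9 possible).
Kamil lost to Ximena, so no competitor went undefeated.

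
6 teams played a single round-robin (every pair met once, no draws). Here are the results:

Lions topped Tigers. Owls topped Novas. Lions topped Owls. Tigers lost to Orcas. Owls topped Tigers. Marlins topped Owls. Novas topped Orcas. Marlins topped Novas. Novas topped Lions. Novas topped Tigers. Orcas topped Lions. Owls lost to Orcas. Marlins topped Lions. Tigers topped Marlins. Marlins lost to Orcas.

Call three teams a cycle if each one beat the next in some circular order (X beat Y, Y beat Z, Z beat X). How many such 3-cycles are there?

6

Win totals: Marlins 3, Lions 2, Orcas 4, Tigers 1, Owls 2, Novas 3.
A team with w wins dominates both others in C(w,2) triples; summing gives 3 + 1 + 6 + 0 + 1 + 3 = 14 transitive triples.
Total triples C(6,3) = 20, so cyclic triples = 20 − 14 = 6.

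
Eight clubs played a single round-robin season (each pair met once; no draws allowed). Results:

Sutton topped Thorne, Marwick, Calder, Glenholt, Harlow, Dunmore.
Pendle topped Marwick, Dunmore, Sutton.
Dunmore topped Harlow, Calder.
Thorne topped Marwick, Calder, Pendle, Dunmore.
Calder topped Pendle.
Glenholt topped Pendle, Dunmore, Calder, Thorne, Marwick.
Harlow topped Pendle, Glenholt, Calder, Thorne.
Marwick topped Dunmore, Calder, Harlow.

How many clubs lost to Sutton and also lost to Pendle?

2

Sutton beat: Thorne, Dunmore, Calder, Harlow, Glenholt, Marwick.
Pendle beat: Dunmore, Sutton, Marwick.
Both beat: Dunmore, Marwick — 2.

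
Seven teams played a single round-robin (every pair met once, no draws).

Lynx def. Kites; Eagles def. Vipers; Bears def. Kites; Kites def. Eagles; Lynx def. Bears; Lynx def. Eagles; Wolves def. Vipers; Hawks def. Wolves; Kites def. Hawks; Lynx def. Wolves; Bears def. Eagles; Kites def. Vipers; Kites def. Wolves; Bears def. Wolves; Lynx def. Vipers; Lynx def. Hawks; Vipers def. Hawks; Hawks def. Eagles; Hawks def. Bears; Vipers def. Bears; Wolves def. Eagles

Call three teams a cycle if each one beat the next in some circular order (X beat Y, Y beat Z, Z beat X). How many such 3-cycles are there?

6

Win totals: Wolves 2, Eagles 1, Hawks 3, Kites 4, Bears 3, Lynx 6, Vipers 2.
A team with w wins dominates both others in C(w,2) triples; summing gives 1 + 0 + 3 + 6 + 3 + 15 + 1 = 29 transitive triples.
Total triples C(7,3) = 35, so cyclic triples = 35 − 29 = 6.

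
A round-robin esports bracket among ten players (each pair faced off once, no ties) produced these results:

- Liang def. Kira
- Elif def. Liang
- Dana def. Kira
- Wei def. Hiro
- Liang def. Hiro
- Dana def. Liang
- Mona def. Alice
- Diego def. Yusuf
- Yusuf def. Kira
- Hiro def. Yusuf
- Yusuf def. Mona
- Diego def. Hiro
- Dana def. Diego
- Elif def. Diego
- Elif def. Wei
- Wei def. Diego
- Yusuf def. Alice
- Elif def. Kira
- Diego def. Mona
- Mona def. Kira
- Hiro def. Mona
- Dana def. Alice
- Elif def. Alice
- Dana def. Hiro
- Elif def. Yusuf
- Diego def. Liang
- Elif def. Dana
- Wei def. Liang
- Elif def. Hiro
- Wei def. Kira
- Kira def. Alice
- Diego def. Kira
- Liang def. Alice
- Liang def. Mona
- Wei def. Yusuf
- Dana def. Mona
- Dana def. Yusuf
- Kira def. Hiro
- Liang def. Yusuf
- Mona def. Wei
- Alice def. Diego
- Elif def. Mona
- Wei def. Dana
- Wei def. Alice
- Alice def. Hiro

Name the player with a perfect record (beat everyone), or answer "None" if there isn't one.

Elif

Elif has 9 wins out of 9 opponents — a perfect record.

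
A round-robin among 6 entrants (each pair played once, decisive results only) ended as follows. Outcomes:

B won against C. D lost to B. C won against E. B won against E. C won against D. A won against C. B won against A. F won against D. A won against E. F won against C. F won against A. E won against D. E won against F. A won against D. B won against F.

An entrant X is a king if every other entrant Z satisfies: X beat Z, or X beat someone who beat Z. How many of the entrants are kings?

1

A cannot reach B in two steps.
B reaches everyone (king).
C cannot reach A, B in two steps.
D cannot reach A, B, C, E, F in two steps.
E cannot reach B in two steps.
F cannot reach B in two steps.
Kings: B — 1.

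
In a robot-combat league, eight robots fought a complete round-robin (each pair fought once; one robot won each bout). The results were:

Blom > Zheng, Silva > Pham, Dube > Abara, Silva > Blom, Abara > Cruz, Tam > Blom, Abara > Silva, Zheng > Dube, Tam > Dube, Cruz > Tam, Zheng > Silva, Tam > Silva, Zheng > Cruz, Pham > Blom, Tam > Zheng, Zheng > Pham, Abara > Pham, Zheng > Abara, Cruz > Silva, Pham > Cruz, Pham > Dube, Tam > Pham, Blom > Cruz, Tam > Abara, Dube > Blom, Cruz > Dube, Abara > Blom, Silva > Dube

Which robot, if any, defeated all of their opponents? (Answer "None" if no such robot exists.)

None

Highest win total is Tam with 6 (out of 7 possible).
Tam lost to Cruz, so no robot went undefeated.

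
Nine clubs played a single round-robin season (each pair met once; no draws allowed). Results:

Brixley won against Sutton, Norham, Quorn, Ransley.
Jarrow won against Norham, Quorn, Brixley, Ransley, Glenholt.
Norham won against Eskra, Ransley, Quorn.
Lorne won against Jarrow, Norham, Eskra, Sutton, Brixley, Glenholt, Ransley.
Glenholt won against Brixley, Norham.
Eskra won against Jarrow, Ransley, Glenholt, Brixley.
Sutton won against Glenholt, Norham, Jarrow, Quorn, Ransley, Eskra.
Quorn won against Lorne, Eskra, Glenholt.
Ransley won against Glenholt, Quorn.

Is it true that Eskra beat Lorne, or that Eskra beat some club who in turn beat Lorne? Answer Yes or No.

No

Eskra did not beat Lorne directly.
Eskra beat Brixley, Ransley, Glenholt, Jarrow, but each of them lost to Lorne. No two-step path.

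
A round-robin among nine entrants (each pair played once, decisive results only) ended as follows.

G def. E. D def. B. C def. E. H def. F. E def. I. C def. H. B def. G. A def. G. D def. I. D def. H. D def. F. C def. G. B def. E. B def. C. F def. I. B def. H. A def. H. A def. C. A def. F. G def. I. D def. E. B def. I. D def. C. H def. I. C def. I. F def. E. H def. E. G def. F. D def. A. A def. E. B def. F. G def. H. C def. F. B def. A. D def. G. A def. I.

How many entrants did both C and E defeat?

C beat: E, F, G, H, I.
E beat: I.
Both beat: I — 1.

1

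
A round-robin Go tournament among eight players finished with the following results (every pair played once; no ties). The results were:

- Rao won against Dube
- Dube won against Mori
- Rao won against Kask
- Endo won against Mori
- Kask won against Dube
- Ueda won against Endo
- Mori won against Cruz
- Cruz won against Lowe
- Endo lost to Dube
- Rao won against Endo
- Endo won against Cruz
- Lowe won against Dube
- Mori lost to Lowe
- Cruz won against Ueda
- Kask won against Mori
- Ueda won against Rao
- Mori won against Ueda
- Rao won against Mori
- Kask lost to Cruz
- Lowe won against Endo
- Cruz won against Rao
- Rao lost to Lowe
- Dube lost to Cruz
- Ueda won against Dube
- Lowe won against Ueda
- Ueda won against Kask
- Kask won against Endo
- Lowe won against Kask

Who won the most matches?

Lowe

Win totals: Rao 4, Lowe 6, Mori 2, Cruz 5, Endo 2, Dube 2, Kask 3, Ueda 4.
Lowe leads with 6 wins (next highest: 5).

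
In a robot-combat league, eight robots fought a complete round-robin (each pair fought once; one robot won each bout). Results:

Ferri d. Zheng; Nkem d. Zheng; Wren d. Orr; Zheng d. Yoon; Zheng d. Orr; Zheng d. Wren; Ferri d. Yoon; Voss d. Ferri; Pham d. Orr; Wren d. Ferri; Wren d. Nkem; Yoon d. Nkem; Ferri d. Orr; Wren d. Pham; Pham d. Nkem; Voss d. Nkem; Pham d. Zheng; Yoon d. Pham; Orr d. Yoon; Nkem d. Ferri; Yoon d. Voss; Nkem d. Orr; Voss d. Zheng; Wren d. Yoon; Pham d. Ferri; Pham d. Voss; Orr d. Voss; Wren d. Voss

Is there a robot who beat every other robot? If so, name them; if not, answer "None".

Highest win total is Wren with 6 (out of 7 possible).
Wren lost to Zheng, so no robot went undefeated.

None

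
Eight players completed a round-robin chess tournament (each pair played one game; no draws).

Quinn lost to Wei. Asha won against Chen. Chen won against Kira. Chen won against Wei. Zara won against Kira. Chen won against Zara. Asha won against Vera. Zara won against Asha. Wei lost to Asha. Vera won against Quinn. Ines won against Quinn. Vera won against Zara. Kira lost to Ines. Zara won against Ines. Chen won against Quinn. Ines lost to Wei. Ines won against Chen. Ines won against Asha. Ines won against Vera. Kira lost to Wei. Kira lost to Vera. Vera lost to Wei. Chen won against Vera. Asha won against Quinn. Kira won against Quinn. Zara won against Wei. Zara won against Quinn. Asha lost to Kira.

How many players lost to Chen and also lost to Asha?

3

Chen beat: Vera, Wei, Quinn, Kira, Zara.
Asha beat: Vera, Chen, Wei, Quinn.
Both beat: Vera, Wei, Quinn — 3.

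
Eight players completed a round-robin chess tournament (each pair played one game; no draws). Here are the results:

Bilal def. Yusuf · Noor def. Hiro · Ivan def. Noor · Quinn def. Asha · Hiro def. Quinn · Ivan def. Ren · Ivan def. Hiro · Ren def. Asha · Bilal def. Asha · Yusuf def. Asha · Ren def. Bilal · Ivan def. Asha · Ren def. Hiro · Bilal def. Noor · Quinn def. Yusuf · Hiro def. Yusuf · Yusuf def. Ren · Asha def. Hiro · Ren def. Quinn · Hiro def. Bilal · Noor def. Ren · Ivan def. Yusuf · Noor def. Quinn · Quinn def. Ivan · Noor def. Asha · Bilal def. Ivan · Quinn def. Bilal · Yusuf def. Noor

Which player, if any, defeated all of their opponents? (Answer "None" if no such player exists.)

None

Highest win total is Ivan with 5 (out of 7 possible).
Ivan lost to Quinn, Bilal, so no player went undefeated.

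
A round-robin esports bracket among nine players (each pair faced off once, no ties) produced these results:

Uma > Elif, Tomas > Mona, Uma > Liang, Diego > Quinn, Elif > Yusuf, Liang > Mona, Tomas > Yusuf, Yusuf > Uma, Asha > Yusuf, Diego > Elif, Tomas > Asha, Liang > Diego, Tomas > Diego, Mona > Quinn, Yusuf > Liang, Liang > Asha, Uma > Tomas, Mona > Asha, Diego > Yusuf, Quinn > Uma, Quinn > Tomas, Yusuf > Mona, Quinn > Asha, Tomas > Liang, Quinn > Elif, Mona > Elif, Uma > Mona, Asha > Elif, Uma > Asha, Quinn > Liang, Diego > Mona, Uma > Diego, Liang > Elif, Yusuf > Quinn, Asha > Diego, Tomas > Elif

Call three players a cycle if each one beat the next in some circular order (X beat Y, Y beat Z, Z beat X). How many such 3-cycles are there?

20

Win totals: Quinn 5, Tomas 6, Elif 1, Asha 3, Diego 4, Yusuf 4, Uma 6, Liang 4, Mona 3.
A player with w wins dominates both others in C(w,2) triples; summing gives 10 + 15 + 0 + 3 + 6 + 6 + 15 + 6 + 3 = 64 transitive triples.
Total triples C(9,3) = 84, so cyclic triples = 84 − 64 = 20.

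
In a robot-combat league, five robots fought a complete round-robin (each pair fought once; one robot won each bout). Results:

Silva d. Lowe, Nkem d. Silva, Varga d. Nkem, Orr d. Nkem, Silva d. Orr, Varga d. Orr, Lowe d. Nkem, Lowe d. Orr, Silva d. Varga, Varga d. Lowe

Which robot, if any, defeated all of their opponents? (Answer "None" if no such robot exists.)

Highest win total is Varga with 3 (out of 4 possible).
Varga lost to Silva, so no robot went undefeated.

None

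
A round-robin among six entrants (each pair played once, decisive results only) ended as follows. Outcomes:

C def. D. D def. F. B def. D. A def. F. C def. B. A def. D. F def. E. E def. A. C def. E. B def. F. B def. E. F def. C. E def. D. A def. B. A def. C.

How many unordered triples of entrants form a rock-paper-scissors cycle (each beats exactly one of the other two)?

6

Of the C(6,3) = 20 triples, the cyclic ones are: {A, B, E}; {A, C, E}; {A, E, F}; {B, C, F}; {C, D, F}; {D, E, F}.
That is 6.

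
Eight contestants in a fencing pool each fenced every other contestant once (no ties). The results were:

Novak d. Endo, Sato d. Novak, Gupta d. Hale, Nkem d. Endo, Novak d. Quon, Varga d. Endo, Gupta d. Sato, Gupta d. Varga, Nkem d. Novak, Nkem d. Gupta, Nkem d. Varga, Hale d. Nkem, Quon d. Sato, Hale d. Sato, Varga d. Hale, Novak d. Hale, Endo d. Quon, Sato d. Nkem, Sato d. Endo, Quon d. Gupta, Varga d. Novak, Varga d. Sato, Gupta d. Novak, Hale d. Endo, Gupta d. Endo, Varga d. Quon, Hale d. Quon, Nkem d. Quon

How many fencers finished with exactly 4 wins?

1

Win totals: Nkem 5, Novak 3, Hale 4, Varga 5, Endo 1, Quon 2, Gupta 5, Sato 3.
Exactly 4: Hale — 1 fencer.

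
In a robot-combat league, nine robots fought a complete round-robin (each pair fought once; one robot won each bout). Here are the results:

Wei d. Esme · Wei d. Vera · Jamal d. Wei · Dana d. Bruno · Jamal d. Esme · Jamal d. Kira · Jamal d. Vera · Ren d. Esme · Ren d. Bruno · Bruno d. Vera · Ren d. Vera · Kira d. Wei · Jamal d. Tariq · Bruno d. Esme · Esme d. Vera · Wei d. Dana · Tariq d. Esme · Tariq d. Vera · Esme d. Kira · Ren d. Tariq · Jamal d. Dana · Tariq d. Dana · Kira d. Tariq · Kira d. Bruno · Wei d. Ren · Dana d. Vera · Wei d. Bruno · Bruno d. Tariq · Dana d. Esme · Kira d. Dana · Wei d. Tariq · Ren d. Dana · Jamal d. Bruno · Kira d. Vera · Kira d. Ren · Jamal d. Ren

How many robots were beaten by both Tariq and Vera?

Tariq beat: Dana, Vera, Esme.
Vera beat: no one.
No one was beaten by both.

0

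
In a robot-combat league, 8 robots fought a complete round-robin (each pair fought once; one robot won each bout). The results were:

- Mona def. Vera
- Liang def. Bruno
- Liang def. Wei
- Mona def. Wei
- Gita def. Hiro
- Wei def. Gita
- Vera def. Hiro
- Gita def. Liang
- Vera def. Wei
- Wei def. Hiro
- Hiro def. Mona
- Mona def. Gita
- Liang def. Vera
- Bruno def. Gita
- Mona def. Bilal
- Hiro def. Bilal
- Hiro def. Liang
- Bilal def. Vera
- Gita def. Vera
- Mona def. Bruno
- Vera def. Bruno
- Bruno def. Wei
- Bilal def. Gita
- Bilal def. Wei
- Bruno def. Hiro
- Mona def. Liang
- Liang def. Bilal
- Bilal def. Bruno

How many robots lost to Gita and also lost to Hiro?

Gita beat: Vera, Liang, Hiro.
Hiro beat: Bilal, Liang, Mona.
Both beat: Liang — 1.

1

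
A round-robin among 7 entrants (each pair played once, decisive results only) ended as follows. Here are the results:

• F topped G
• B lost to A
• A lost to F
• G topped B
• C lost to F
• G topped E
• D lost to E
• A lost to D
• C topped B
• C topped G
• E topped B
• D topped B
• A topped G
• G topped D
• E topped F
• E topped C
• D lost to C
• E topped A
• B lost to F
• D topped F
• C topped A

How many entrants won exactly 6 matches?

Win totals: A 2, B 0, C 4, D 3, E 5, F 4, G 3.
No entrant has exactly 6 wins.

0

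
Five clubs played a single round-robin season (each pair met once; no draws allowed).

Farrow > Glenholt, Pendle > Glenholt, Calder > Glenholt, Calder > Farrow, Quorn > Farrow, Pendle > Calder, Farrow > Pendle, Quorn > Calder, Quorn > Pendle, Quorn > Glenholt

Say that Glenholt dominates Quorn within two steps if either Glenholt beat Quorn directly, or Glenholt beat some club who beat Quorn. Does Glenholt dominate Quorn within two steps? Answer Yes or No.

No

Glenholt did not beat Quorn directly.
Glenholt beat no one, so there is no intermediate club.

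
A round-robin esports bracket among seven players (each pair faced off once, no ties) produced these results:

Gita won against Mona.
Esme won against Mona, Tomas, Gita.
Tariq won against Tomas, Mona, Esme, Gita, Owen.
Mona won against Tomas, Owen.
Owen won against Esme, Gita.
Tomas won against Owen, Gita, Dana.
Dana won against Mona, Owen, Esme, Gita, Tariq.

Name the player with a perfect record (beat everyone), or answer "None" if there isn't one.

Highest win total is Tariq with 5 (out of 6 possible).
Tariq lost to Dana, so no player went undefeated.

None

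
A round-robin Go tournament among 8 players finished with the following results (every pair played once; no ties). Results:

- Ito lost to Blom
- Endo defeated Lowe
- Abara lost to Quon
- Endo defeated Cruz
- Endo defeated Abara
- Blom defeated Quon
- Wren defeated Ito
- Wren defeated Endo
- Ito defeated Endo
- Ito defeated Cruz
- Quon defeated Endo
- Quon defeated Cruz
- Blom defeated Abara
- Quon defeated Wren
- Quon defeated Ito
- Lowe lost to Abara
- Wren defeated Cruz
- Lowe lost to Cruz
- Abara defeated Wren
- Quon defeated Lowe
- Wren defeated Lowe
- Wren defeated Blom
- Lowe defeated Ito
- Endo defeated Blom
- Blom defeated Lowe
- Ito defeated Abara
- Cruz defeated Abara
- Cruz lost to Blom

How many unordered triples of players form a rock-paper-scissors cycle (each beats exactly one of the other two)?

Win totals: Cruz 2, Lowe 1, Ito 3, Blom 5, Quon 6, Wren 5, Abara 2, Endo 4.
A player with w wins dominates both others in C(w,2) triples; summing gives 1 + 0 + 3 + 10 + 15 + 10 + 1 + 6 = 46 transitive triples.
Total triples C(8,3) = 56, so cyclic triples = 56 − 46 = 10.

10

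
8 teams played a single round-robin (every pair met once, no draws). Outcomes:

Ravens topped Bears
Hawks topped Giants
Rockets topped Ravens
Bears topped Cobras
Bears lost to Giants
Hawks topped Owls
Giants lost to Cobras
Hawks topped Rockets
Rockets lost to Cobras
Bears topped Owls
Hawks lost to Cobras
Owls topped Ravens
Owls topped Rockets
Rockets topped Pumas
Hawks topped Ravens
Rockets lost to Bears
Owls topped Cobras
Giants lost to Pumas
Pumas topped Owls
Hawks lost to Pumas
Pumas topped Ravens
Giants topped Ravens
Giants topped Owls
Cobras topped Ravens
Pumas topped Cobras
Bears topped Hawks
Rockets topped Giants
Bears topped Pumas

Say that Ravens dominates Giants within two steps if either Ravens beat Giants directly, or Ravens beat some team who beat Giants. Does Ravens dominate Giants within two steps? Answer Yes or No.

Ravens did not beat Giants directly.
Ravens beat Bears, but each of them lost to Giants. No two-step path.

No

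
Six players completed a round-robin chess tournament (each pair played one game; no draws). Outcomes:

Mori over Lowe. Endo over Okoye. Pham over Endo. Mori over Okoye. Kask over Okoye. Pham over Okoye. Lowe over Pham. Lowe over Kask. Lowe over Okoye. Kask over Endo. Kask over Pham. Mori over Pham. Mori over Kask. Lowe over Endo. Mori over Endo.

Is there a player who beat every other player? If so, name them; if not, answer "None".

Mori

Mori has 5 wins out of 5 opponents — a perfect record.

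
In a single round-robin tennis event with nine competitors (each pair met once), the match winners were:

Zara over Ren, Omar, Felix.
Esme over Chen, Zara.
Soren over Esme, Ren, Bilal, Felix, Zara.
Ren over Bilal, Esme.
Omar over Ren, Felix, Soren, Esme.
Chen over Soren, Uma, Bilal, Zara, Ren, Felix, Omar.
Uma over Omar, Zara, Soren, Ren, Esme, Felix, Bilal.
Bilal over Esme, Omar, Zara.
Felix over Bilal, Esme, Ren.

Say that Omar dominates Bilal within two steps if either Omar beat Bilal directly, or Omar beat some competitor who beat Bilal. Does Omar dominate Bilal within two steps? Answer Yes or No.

Yes

Omar did not beat Bilal directly.
Omar beat Felix, Soren, Esme, Ren. Of those, Felix beat Bilal.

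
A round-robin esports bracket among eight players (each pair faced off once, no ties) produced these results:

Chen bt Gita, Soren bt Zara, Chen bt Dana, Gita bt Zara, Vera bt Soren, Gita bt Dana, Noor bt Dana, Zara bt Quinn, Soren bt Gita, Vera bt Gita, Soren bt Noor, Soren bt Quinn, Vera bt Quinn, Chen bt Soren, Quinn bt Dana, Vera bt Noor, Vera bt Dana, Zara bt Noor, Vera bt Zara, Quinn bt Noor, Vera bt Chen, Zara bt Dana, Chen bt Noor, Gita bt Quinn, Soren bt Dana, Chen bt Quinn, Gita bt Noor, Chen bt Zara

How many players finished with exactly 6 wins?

Win totals: Noor 1, Vera 7, Gita 4, Zara 3, Soren 5, Dana 0, Chen 6, Quinn 2.
Exactly 6: Chen — 1 player.

1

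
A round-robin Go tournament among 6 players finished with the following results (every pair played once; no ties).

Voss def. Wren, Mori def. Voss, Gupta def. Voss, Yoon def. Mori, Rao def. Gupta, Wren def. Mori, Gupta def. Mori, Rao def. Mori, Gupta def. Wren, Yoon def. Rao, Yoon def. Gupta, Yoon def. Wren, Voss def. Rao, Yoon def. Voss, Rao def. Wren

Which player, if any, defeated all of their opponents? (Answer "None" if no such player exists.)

Yoon has 5 wins out of 5 opponents — a perfect record.

Yoon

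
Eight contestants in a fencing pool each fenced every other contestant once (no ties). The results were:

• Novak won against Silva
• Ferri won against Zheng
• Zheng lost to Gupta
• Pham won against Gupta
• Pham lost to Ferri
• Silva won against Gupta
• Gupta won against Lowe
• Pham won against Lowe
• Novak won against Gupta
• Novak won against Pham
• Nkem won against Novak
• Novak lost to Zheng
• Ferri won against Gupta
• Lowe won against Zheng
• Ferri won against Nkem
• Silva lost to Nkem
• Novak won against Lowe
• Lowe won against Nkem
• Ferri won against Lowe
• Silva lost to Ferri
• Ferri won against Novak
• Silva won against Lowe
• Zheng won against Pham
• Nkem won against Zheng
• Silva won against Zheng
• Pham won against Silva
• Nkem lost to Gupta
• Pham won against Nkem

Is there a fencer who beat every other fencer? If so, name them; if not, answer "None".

Ferri has 7 wins out of 7 opponents — a perfect record.

Ferri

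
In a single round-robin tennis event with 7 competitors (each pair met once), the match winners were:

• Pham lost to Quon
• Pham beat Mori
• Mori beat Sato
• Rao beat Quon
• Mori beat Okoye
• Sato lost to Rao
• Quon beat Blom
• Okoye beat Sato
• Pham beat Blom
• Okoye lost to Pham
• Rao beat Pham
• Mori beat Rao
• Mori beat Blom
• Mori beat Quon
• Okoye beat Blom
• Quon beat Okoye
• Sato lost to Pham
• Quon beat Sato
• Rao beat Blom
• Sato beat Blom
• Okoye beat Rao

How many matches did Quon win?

4

Quon's results: beat Blom, Okoye, Pham, Sato; lost to Mori, Rao.
That is 4 wins.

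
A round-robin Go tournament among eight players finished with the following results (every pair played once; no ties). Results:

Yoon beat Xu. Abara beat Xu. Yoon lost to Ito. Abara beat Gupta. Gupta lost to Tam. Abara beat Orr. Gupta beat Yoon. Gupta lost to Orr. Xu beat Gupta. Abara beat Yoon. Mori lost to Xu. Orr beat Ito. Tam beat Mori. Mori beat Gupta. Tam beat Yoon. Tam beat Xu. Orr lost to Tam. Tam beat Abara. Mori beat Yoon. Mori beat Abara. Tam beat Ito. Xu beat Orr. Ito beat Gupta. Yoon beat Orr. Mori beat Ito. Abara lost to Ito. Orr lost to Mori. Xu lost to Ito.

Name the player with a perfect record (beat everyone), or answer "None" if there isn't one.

Tam has 7 wins out of 7 opponents — a perfect record.

Tam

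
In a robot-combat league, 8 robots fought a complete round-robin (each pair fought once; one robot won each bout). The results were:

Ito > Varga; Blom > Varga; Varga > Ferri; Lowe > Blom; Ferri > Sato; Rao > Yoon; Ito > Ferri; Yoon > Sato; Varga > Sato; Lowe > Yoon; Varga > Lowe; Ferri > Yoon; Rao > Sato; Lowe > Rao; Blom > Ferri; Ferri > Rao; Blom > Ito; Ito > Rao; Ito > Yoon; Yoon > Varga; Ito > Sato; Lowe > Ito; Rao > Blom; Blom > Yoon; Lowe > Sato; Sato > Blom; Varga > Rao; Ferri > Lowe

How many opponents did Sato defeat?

1

Sato's results: beat Blom; lost to Ito, Yoon, Ferri, Varga, Rao, Lowe.
That is 1 win.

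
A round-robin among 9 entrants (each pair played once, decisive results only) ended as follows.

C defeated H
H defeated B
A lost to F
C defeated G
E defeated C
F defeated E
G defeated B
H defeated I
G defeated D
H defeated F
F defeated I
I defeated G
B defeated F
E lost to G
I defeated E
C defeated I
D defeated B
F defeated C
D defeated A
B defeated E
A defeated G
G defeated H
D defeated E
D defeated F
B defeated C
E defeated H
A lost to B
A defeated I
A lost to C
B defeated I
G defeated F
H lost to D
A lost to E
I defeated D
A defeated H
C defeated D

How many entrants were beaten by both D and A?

1

D beat: A, B, E, F, H.
A beat: G, H, I.
Both beat: H — 1.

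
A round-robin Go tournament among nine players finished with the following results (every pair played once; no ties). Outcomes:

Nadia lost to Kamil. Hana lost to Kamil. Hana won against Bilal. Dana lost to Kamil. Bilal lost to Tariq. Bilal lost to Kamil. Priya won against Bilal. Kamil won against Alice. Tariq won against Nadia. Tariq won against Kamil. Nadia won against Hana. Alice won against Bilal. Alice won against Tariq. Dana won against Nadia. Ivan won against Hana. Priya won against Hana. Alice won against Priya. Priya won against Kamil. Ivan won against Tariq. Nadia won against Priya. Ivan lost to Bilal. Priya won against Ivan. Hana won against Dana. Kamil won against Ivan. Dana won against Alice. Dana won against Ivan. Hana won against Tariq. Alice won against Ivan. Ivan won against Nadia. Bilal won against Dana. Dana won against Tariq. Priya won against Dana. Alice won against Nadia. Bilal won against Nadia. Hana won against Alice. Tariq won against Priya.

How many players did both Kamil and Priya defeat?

Kamil beat: Dana, Alice, Bilal, Nadia, Hana, Ivan.
Priya beat: Dana, Bilal, Hana, Kamil, Ivan.
Both beat: Dana, Bilal, Hana, Ivan — 4.

4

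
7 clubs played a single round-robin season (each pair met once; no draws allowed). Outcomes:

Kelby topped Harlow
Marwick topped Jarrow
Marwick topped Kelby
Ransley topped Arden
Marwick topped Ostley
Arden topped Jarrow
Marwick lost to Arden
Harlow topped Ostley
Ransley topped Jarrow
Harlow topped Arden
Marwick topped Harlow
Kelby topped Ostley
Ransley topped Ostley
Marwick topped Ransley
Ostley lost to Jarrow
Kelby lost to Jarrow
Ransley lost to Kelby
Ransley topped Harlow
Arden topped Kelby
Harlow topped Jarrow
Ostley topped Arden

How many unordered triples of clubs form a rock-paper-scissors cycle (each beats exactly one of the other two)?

Win totals: Kelby 3, Jarrow 2, Ostley 1, Harlow 3, Marwick 5, Arden 3, Ransley 4.
A club with w wins dominates both others in C(w,2) triples; summing gives 3 + 1 + 0 + 3 + 10 + 3 + 6 = 26 transitive triples.
Total triples C(7,3) = 35, so cyclic triples = 35 − 26 = 9.

9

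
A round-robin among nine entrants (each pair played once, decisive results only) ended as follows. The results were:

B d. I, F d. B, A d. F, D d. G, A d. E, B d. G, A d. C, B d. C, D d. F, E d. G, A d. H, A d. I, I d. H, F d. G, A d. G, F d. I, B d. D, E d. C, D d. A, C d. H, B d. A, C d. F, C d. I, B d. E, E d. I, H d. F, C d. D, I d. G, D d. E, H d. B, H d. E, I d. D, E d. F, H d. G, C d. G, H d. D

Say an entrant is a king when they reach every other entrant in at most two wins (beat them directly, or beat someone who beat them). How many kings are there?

6

A reaches everyone (king).
B reaches everyone (king).
C reaches everyone (king).
D reaches everyone (king).
E cannot reach A in two steps.
F reaches everyone (king).
G cannot reach A, B, C, D, E, F, H, I in two steps.
H reaches everyone (king).
I cannot reach C in two steps.
Kings: A, B, C, D, F, H — 6.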